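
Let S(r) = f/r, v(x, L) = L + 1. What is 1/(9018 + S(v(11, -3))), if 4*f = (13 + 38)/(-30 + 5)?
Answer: 200/1803651 ≈ 0.00011089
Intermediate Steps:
v(x, L) = 1 + L
f = -51/100 (f = ((13 + 38)/(-30 + 5))/4 = (51/(-25))/4 = (51*(-1/25))/4 = (¼)*(-51/25) = -51/100 ≈ -0.51000)
S(r) = -51/(100*r)
1/(9018 + S(v(11, -3))) = 1/(9018 - 51/(100*(1 - 3))) = 1/(9018 - 51/100/(-2)) = 1/(9018 - 51/100*(-½)) = 1/(9018 + 51/200) = 1/(1803651/200) = 200/1803651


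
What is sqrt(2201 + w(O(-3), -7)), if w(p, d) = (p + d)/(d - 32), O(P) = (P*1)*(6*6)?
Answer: sqrt(3352206)/39 ≈ 46.946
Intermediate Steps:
O(P) = 36*P (O(P) = P*36 = 36*P)
w(p, d) = (d + p)/(-32 + d)
sqrt(2201 + w(O(-3), -7)) = sqrt(2201 + (-7 + 36*(-3))/(-32 - 7)) = sqrt(2201 + (-7 - 108)/(-39)) = sqrt(2201 - 1/39*(-115)) = sqrt(2201 + 115/39) = sqrt(85954/39) = sqrt(3352206)/39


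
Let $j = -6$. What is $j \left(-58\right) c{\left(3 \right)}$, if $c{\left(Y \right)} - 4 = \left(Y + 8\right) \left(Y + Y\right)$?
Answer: $24360$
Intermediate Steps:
$c{\left(Y \right)} = 4 + 2 Y \left(8 + Y\right)$ ($c{\left(Y \right)} = 4 + \left(Y + 8\right) \left(Y + Y\right) = 4 + \left(8 + Y\right) 2 Y = 4 + 2 Y \left(8 + Y\right)$)
$j \left(-58\right) c{\left(3 \right)} = \left(-6\right) \left(-58\right) \left(4 + 2 \cdot 3^{2} + 16 \cdot 3\right) = 348 \left(4 + 2 \cdot 9 + 48\right) = 348 \left(4 + 18 + 48\right) = 348 \cdot 70 = 24360$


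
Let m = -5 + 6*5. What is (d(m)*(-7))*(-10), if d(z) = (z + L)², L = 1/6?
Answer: 798035/18 ≈ 44335.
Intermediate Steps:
m = 25 (m = -5 + 30 = 25)
L = ⅙ ≈ 0.16667
d(z) = (⅙ + z)² (d(z) = (z + ⅙)² = (⅙ + z)²)
(d(m)*(-7))*(-10) = (((1 + 6*25)²/36)*(-7))*(-10) = (((1 + 150)²/36)*(-7))*(-10) = (((1/36)*151²)*(-7))*(-10) = (((1/36)*22801)*(-7))*(-10) = ((22801/36)*(-7))*(-10) = -159607/36*(-10) = 798035/18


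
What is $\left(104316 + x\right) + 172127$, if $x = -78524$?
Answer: $197919$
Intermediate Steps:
$\left(104316 + x\right) + 172127 = \left(104316 - 78524\right) + 172127 = 25792 + 172127 = 197919$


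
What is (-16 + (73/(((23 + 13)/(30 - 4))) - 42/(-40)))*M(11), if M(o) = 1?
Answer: 6799/180 ≈ 37.772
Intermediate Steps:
(-16 + (73/(((23 + 13)/(30 - 4))) - 42/(-40)))*M(11) = (-16 + (73/(((23 + 13)/(30 - 4))) - 42/(-40)))*1 = (-16 + (73/((36/26)) - 42*(-1/40)))*1 = (-16 + (73/((36*(1/26))) + 21/20))*1 = (-16 + (73/(18/13) + 21/20))*1 = (-16 + (73*(13/18) + 21/20))*1 = (-16 + (949/18 + 21/20))*1 = (-16 + 9679/180)*1 = (6799/180)*1 = 6799/180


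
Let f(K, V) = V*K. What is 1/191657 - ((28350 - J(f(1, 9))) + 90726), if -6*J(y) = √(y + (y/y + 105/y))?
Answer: -22821748931/191657 - √195/18 ≈ -1.1908e+5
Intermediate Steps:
f(K, V) = K*V
J(y) = -√(1 + y + 105/y)/6 (J(y) = -√(y + (y/y + 105/y))/6 = -√(y + (1 + 105/y))/6 = -√(1 + y + 105/y)/6)
1/191657 - ((28350 - J(f(1, 9))) + 90726) = 1/191657 - ((28350 - (-1)*√(1 + 1*9 + 105/((1*9)))/6) + 90726) = 1/191657 - ((28350 - (-1)*√(1 + 9 + 105/9)/6) + 90726) = 1/191657 - ((28350 - (-1)*√(1 + 9 + 105*(⅑))/6) + 90726) = 1/191657 - ((28350 - (-1)*√(1 + 9 + 35/3)/6) + 90726) = 1/191657 - ((28350 - (-1)*√(65/3)/6) + 90726) = 1/191657 - ((28350 - (-1)*√195/3/6) + 90726) = 1/191657 - ((28350 - (-1)*√195/18) + 90726) = 1/191657 - ((28350 + √195/18) + 90726) = 1/191657 - (119076 + √195/18) = 1/191657 + (-119076 - √195/18) = -22821748931/191657 - √195/18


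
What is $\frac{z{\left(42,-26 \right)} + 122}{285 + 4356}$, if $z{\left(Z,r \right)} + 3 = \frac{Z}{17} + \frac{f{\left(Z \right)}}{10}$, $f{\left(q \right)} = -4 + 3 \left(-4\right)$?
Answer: $\frac{10189}{394485} \approx 0.025829$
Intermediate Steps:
$f{\left(q \right)} = -16$ ($f{\left(q \right)} = -4 - 12 = -16$)
$z{\left(Z,r \right)} = - \frac{23}{5} + \frac{Z}{17}$ ($z{\left(Z,r \right)} = -3 + \left(\frac{Z}{17} - \frac{16}{10}\right) = -3 + \left(Z \frac{1}{17} - \frac{8}{5}\right) = -3 + \left(\frac{Z}{17} - \frac{8}{5}\right) = -3 + \left(- \frac{8}{5} + \frac{Z}{17}\right) = - \frac{23}{5} + \frac{Z}{17}$)
$\frac{z{\left(42,-26 \right)} + 122}{285 + 4356} = \frac{\left(- \frac{23}{5} + \frac{1}{17} \cdot 42\right) + 122}{285 + 4356} = \frac{\left(- \frac{23}{5} + \frac{42}{17}\right) + 122}{4641} = \left(- \frac{181}{85} + 122\right) \frac{1}{4641} = \frac{10189}{85} \cdot \frac{1}{4641} = \frac{10189}{394485}$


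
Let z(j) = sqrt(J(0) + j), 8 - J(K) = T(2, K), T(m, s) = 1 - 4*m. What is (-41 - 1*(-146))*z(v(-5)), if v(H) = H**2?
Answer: 210*sqrt(10) ≈ 664.08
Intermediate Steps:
J(K) = 15 (J(K) = 8 - (1 - 4*2) = 8 - (1 - 8) = 8 - 1*(-7) = 8 + 7 = 15)
z(j) = sqrt(15 + j)
(-41 - 1*(-146))*z(v(-5)) = (-41 - 1*(-146))*sqrt(15 + (-5)**2) = (-41 + 146)*sqrt(15 + 25) = 105*sqrt(40) = 105*(2*sqrt(10)) = 210*sqrt(10)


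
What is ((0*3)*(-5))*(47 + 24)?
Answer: 0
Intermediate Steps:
((0*3)*(-5))*(47 + 24) = (0*(-5))*71 = 0*71 = 0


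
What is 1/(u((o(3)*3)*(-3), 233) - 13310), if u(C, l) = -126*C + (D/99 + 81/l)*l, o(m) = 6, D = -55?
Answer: -9/58990 ≈ -0.00015257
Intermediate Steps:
u(C, l) = -126*C + l*(-5/9 + 81/l) (u(C, l) = -126*C + (-55/99 + 81/l)*l = -126*C + (-55*1/99 + 81/l)*l = -126*C + (-5/9 + 81/l)*l = -126*C + l*(-5/9 + 81/l))
1/(u((o(3)*3)*(-3), 233) - 13310) = 1/((81 - 126*6*3*(-3) - 5/9*233) - 13310) = 1/((81 - 2268*(-3) - 1165/9) - 13310) = 1/((81 - 126*(-54) - 1165/9) - 13310) = 1/((81 + 6804 - 1165/9) - 13310) = 1/(60800/9 - 13310) = 1/(-58990/9) = -9/58990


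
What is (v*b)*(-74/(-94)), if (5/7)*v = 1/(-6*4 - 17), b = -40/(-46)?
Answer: -1036/44321 ≈ -0.023375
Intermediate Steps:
b = 20/23 (b = -40*(-1/46) = 20/23 ≈ 0.86957)
v = -7/205 (v = 7/(5*(-6*4 - 17)) = 7/(5*(-24 - 17)) = (7/5)/(-41) = (7/5)*(-1/41) = -7/205 ≈ -0.034146)
(v*b)*(-74/(-94)) = (-7/205*20/23)*(-74/(-94)) = -(-2072)*(-1)/(943*94) = -28/943*37/47 = -1036/44321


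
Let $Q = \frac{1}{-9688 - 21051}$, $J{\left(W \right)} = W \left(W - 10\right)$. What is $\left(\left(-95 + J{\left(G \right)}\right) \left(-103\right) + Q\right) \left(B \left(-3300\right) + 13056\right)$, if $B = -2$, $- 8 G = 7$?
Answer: $\frac{42559726587651}{245912} \approx 1.7307 \cdot 10^{8}$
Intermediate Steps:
$G = - \frac{7}{8}$ ($G = \left(- \frac{1}{8}\right) 7 = - \frac{7}{8} \approx -0.875$)
$J{\left(W \right)} = W \left(-10 + W\right)$
$Q = - \frac{1}{30739}$ ($Q = \frac{1}{-30739} = - \frac{1}{30739} \approx -3.2532 \cdot 10^{-5}$)
$\left(\left(-95 + J{\left(G \right)}\right) \left(-103\right) + Q\right) \left(B \left(-3300\right) + 13056\right) = \left(\left(-95 - \frac{7 \left(-10 - \frac{7}{8}\right)}{8}\right) \left(-103\right) - \frac{1}{30739}\right) \left(\left(-2\right) \left(-3300\right) + 13056\right) = \left(\left(-95 - - \frac{609}{64}\right) \left(-103\right) - \frac{1}{30739}\right) \left(6600 + 13056\right) = \left(\left(-95 + \frac{609}{64}\right) \left(-103\right) - \frac{1}{30739}\right) 19656 = \left(\left(- \frac{5471}{64}\right) \left(-103\right) - \frac{1}{30739}\right) 19656 = \left(\frac{563513}{64} - \frac{1}{30739}\right) 19656 = \frac{17321826043}{1967296} \cdot 19656 = \frac{42559726587651}{245912}$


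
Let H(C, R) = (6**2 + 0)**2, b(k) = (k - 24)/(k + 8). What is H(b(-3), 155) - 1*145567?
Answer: -144271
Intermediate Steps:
b(k) = (-24 + k)/(8 + k)
H(C, R) = 1296 (H(C, R) = (36 + 0)**2 = 36**2 = 1296)
H(b(-3), 155) - 1*145567 = 1296 - 1*145567 = 1296 - 145567 = -144271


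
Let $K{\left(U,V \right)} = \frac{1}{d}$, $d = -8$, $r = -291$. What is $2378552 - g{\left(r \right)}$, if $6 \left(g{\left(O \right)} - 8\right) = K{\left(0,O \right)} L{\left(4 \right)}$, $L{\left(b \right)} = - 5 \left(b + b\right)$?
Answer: $\frac{14271259}{6} \approx 2.3785 \cdot 10^{6}$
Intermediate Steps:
$K{\left(U,V \right)} = - \frac{1}{8}$ ($K{\left(U,V \right)} = \frac{1}{-8} = - \frac{1}{8}$)
$L{\left(b \right)} = - 10 b$ ($L{\left(b \right)} = - 5 \cdot 2 b = - 10 b$)
$g{\left(O \right)} = \frac{53}{6}$ ($g{\left(O \right)} = 8 + \frac{\left(- \frac{1}{8}\right) \left(\left(-10\right) 4\right)}{6} = 8 + \frac{\left(- \frac{1}{8}\right) \left(-40\right)}{6} = 8 + \frac{1}{6} \cdot 5 = 8 + \frac{5}{6} = \frac{53}{6}$)
$2378552 - g{\left(r \right)} = 2378552 - \frac{53}{6} = \frac{14271259}{6}$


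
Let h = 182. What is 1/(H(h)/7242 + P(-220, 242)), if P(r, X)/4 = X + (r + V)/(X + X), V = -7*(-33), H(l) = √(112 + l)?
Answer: 1023923010066/991250557647965 - 1022329*√6/991250557647965 ≈ 0.0010330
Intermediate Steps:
V = 231
P(r, X) = 4*X + 2*(231 + r)/X (P(r, X) = 4*(X + (r + 231)/(X + X)) = 4*(X + (231 + r)/((2*X))) = 4*(X + (231 + r)*(1/(2*X))) = 4*(X + (231 + r)/(2*X)) = 4*X + 2*(231 + r)/X)
1/(H(h)/7242 + P(-220, 242)) = 1/(√(112 + 182)/7242 + 2*(231 - 220 + 2*242²)/242) = 1/(√294*(1/7242) + 2*(1/242)*(231 - 220 + 2*58564)) = 1/((7*√6)*(1/7242) + 2*(1/242)*(231 - 220 + 117128)) = 1/(7*√6/7242 + 2*(1/242)*117139) = 1/(7*√6/7242 + 10649/11) = 1/(10649/11 + 7*√6/7242)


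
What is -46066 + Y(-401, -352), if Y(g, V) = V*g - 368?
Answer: 94718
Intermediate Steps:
Y(g, V) = -368 + V*g
-46066 + Y(-401, -352) = -46066 + (-368 - 352*(-401)) = -46066 + (-368 + 141152) = -46066 + 140784 = 94718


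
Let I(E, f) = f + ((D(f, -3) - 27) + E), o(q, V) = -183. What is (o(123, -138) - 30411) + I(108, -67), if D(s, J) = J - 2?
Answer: -30585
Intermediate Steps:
D(s, J) = -2 + J
I(E, f) = -32 + E + f (I(E, f) = f + (((-2 - 3) - 27) + E) = f + ((-5 - 27) + E) = f + (-32 + E) = -32 + E + f)
(o(123, -138) - 30411) + I(108, -67) = (-183 - 30411) + (-32 + 108 - 67) = -30594 + 9 = -30585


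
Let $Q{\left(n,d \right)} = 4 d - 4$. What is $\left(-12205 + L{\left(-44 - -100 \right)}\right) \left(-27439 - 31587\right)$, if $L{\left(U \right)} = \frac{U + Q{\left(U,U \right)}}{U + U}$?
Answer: $\frac{10083736223}{14} \approx 7.2027 \cdot 10^{8}$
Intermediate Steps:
$Q{\left(n,d \right)} = -4 + 4 d$
$L{\left(U \right)} = \frac{-4 + 5 U}{2 U}$ ($L{\left(U \right)} = \frac{U + \left(-4 + 4 U\right)}{U + U} = \frac{-4 + 5 U}{2 U}$)
$\left(-12205 + L{\left(-44 - -100 \right)}\right) \left(-27439 - 31587\right) = \left(-12205 + \left(\frac{5}{2} - \frac{2}{-44 - -100}\right)\right) \left(-27439 - 31587\right) = \left(-12205 + \left(\frac{5}{2} - \frac{2}{-44 + 100}\right)\right) \left(-59026\right) = \left(-12205 + \left(\frac{5}{2} - \frac{2}{56}\right)\right) \left(-59026\right) = \left(-12205 + \left(\frac{5}{2} - \frac{1}{28}\right)\right) \left(-59026\right) = \left(-12205 + \frac{69}{28}\right) \left(-59026\right) = \left(- \frac{341671}{28}\right) \left(-59026\right) = \frac{10083736223}{14}$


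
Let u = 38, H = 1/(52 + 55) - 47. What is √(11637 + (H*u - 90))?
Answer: √111757755/107 ≈ 98.800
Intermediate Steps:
H = -5028/107 (H = 1/107 - 47 = -5028/107 ≈ -46.991)
√(11637 + (H*u - 90)) = √(11637 + (-5028/107*38 - 90)) = √(11637 + (-191064/107 - 90)) = √(11637 - 200694/107) = √(1044465/107) = √111757755/107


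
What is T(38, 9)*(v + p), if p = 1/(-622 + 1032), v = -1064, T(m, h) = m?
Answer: -8288541/205 ≈ -40432.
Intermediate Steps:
p = 1/410 ≈ 0.0024390
T(38, 9)*(v + p) = 38*(-1064 + 1/410) = 38*(-436239/410) = -8288541/205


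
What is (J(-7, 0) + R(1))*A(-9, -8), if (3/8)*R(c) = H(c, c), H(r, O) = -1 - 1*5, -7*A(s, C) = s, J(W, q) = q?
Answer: -144/7 ≈ -20.571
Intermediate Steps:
A(s, C) = -s/7
H(r, O) = -6 (H(r, O) = -1 - 5 = -6)
R(c) = -16 (R(c) = (8/3)*(-6) = -16)
(J(-7, 0) + R(1))*A(-9, -8) = (0 - 16)*(-⅐*(-9)) = -16*9/7 = -144/7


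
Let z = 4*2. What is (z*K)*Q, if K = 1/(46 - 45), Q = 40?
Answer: 320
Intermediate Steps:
z = 8
K = 1 (K = 1/1 = 1)
(z*K)*Q = (8*1)*40 = 8*40 = 320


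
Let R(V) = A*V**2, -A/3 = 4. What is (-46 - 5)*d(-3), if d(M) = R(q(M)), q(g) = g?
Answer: 5508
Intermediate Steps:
A = -12 (A = -3*4 = -12)
R(V) = -12*V**2
d(M) = -12*M**2
(-46 - 5)*d(-3) = (-46 - 5)*(-12*(-3)**2) = -(-612)*9 = -51*(-108) = 5508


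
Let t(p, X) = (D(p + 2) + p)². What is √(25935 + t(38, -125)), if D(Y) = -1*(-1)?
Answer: 8*√429 ≈ 165.70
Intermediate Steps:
D(Y) = 1
t(p, X) = (1 + p)²
√(25935 + t(38, -125)) = √(25935 + (1 + 38)²) = √(25935 + 39²) = √(25935 + 1521) = √27456 = 8*√429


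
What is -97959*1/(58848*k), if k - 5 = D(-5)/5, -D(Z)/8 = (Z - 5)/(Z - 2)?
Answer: -228571/372704 ≈ -0.61328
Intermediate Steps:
D(Z) = -8*(-5 + Z)/(-2 + Z) (D(Z) = -8*(Z - 5)/(Z - 2) = -8*(-5 + Z)/(-2 + Z))
k = 19/7 (k = 5 + (8*(5 - 1*(-5))/(-2 - 5))/5 = 5 + (8*(5 + 5)/(-7))*(1/5) = 5 + (8*(-1/7)*10)*(1/5) = 5 - 80/7*1/5 = 5 - 16/7 = 19/7 ≈ 2.7143)
-97959*1/(58848*k) = -97959/((-4*4*(19/7))*(-3678)) = -97959/(-16*19/7*(-3678)) = -97959/((-304/7*(-3678))) = -97959/1118112/7 = -97959*7/1118112 = -228571/372704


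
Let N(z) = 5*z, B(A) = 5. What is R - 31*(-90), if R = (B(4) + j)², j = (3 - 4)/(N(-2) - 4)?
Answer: 551881/196 ≈ 2815.7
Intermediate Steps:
j = 1/14 (j = (3 - 4)/(5*(-2) - 4) = -1/(-10 - 4) = -1/(-14) = -1*(-1/14) = 1/14 ≈ 0.071429)
R = 5041/196 (R = (5 + 1/14)² = (71/14)² = 5041/196 ≈ 25.719)
R - 31*(-90) = 5041/196 - 31*(-90) = 5041/196 + 2790 = 551881/196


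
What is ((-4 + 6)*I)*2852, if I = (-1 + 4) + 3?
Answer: 34224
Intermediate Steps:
I = 6 (I = 3 + 3 = 6)
((-4 + 6)*I)*2852 = ((-4 + 6)*6)*2852 = (2*6)*2852 = 12*2852 = 34224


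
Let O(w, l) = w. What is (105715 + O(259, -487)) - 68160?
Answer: 37814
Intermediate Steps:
(105715 + O(259, -487)) - 68160 = (105715 + 259) - 68160 = 105974 - 68160 = 37814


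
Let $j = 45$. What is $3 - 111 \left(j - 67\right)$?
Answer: $2445$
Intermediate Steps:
$3 - 111 \left(j - 67\right) = 3 - 111 \left(45 - 67\right) = 3 - -2442 = 3 + 2442 = 2445$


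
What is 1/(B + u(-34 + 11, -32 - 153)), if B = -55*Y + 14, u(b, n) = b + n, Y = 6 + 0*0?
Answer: -1/524 ≈ -0.0019084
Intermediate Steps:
Y = 6 (Y = 6 + 0 = 6)
B = -316 (B = -55*6 + 14 = -330 + 14 = -316)
1/(B + u(-34 + 11, -32 - 153)) = 1/(-316 + ((-34 + 11) + (-32 - 153))) = 1/(-316 + (-23 - 185)) = 1/(-316 - 208) = 1/(-524) = -1/524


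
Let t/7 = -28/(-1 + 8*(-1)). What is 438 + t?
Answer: 4138/9 ≈ 459.78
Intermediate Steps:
t = 196/9 (t = 7*(-28/(-1 + 8*(-1))) = 7*(-28/(-1 - 8)) = 7*(-28/(-9)) = 7*(-28*(-⅑)) = 7*(28/9) = 196/9 ≈ 21.778)
438 + t = 438 + 196/9 = 4138/9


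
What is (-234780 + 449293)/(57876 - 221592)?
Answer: -214513/163716 ≈ -1.3103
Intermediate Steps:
(-234780 + 449293)/(57876 - 221592) = 214513/(-163716) = 214513*(-1/163716) = -214513/163716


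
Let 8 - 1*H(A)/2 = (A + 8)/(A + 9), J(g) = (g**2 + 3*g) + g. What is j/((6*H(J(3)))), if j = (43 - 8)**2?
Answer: 6125/422 ≈ 14.514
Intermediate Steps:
J(g) = g**2 + 4*g
H(A) = 16 - 2*(8 + A)/(9 + A) (H(A) = 16 - 2*(A + 8)/(A + 9) = 16 - 2*(8 + A)/(9 + A))
j = 1225 (j = 35**2 = 1225)
j/((6*H(J(3)))) = 1225/((6*(2*(64 + 7*(3*(4 + 3)))/(9 + 3*(4 + 3))))) = 1225/((6*(2*(64 + 7*(3*7))/(9 + 3*7)))) = 1225/((6*(2*(64 + 7*21)/(9 + 21)))) = 1225/((6*(2*(64 + 147)/30))) = 1225/((6*(2*(1/30)*211))) = 1225/((6*(211/15))) = 1225/(422/5) = 1225*(5/422) = 6125/422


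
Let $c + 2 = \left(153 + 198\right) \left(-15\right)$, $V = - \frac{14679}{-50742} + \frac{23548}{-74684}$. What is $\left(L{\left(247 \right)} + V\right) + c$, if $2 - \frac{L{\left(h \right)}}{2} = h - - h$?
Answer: $- \frac{658027368103}{105267098} \approx -6251.0$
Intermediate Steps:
$L{\left(h \right)} = 4 - 4 h$ ($L{\left(h \right)} = 4 - 2 \left(h - - h\right) = 4 - 2 \left(h + h\right) = 4 - 2 \cdot 2 h = 4 - 4 h$)
$V = - \frac{2738505}{105267098}$ ($V = \left(-14679\right) \left(- \frac{1}{50742}\right) + 23548 \left(- \frac{1}{74684}\right) = \frac{1631}{5638} - \frac{5887}{18671} = - \frac{2738505}{105267098} \approx -0.026015$)
$c = -5267$ ($c = -2 + \left(153 + 198\right) \left(-15\right) = -2 + 351 \left(-15\right) = -2 - 5265 = -5267$)
$\left(L{\left(247 \right)} + V\right) + c = \left(\left(4 - 988\right) - \frac{2738505}{105267098}\right) - 5267 = \left(-984 - \frac{2738505}{105267098}\right) - 5267 = - \frac{103585562937}{105267098} - 5267 = - \frac{658027368103}{105267098}$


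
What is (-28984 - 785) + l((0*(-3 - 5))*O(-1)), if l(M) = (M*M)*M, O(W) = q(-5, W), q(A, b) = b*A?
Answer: -29769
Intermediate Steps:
q(A, b) = A*b
O(W) = -5*W
l(M) = M**3 (l(M) = M**2*M = M**3)
(-28984 - 785) + l((0*(-3 - 5))*O(-1)) = (-28984 - 785) + ((0*(-3 - 5))*(-5*(-1)))**3 = -29769 + ((0*(-8))*5)**3 = -29769 + (0*5)**3 = -29769 + 0**3 = -29769 + 0 = -29769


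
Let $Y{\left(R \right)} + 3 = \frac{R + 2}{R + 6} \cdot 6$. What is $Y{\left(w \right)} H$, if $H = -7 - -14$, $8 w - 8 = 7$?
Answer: $- \frac{1}{3} \approx -0.33333$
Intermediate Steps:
$w = \frac{15}{8}$ ($w = 1 + \frac{1}{8} \cdot 7 = 1 + \frac{7}{8} = \frac{15}{8} \approx 1.875$)
$H = 7$ ($H = -7 + 14 = 7$)
$Y{\left(R \right)} = -3 + \frac{6 \left(2 + R\right)}{6 + R}$ ($Y{\left(R \right)} = -3 + \frac{R + 2}{R + 6} \cdot 6 = -3 + \frac{2 + R}{6 + R} 6 = -3 + \frac{6 \left(2 + R\right)}{6 + R}$)
$Y{\left(w \right)} H = \frac{3 \left(-2 + \frac{15}{8}\right)}{6 + \frac{15}{8}} \cdot 7 = 3 \frac{1}{\frac{63}{8}} \left(- \frac{1}{8}\right) 7 = 3 \cdot \frac{8}{63} \left(- \frac{1}{8}\right) 7 = \left(- \frac{1}{21}\right) 7 = - \frac{1}{3}$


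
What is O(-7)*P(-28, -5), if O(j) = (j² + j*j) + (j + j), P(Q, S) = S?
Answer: -420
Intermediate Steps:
O(j) = 2*j + 2*j² (O(j) = (j² + j²) + 2*j = 2*j² + 2*j = 2*j + 2*j²)
O(-7)*P(-28, -5) = (2*(-7)*(1 - 7))*(-5) = (2*(-7)*(-6))*(-5) = 84*(-5) = -420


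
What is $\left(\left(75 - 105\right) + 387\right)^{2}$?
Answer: $127449$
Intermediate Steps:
$\left(\left(75 - 105\right) + 387\right)^{2} = \left(-30 + 387\right)^{2} = 357^{2} = 127449$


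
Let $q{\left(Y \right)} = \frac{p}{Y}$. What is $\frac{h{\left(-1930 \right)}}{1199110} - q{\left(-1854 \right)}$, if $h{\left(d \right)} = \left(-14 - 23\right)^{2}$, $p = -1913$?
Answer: $- \frac{572839826}{555787485} \approx -1.0307$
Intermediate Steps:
$h{\left(d \right)} = 1369$ ($h{\left(d \right)} = \left(-37\right)^{2} = 1369$)
$q{\left(Y \right)} = - \frac{1913}{Y}$
$\frac{h{\left(-1930 \right)}}{1199110} - q{\left(-1854 \right)} = \frac{1369}{1199110} - - \frac{1913}{-1854} = 1369 \cdot \frac{1}{1199110} - \left(-1913\right) \left(- \frac{1}{1854}\right) = \frac{1369}{1199110} - \frac{1913}{1854} = - \frac{572839826}{555787485}$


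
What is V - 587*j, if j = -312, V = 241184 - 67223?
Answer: 357105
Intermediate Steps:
V = 173961
V - 587*j = 173961 - 587*(-312) = 173961 - 1*(-183144) = 173961 + 183144 = 357105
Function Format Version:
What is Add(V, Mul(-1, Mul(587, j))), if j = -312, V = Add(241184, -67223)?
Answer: 357105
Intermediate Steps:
V = 173961
Add(V, Mul(-1, Mul(587, j))) = Add(173961, Mul(-1, Mul(587, -312))) = Add(173961, Mul(-1, -183144)) = Add(173961, 183144) = 357105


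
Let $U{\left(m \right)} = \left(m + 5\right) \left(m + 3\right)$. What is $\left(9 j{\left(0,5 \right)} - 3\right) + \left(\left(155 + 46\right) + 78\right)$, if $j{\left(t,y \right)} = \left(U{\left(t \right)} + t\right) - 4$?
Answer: $375$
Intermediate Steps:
$U{\left(m \right)} = \left(3 + m\right) \left(5 + m\right)$ ($U{\left(m \right)} = \left(5 + m\right) \left(3 + m\right) = \left(3 + m\right) \left(5 + m\right)$)
$j{\left(t,y \right)} = 11 + t^{2} + 9 t$ ($j{\left(t,y \right)} = \left(\left(15 + t^{2} + 8 t\right) + t\right) - 4 = \left(15 + t^{2} + 9 t\right) - 4 = 11 + t^{2} + 9 t$)
$\left(9 j{\left(0,5 \right)} - 3\right) + \left(\left(155 + 46\right) + 78\right) = \left(9 \left(11 + 0^{2} + 9 \cdot 0\right) - 3\right) + \left(\left(155 + 46\right) + 78\right) = \left(9 \left(11 + 0 + 0\right) - 3\right) + \left(201 + 78\right) = \left(9 \cdot 11 - 3\right) + 279 = \left(99 - 3\right) + 279 = 96 + 279 = 375$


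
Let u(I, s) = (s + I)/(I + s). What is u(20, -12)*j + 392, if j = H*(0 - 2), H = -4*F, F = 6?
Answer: 440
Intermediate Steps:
u(I, s) = 1 (u(I, s) = (I + s)/(I + s) = 1)
H = -24 (H = -4*6 = -24)
j = 48 (j = -24*(0 - 2) = -24*(-2) = 48)
u(20, -12)*j + 392 = 1*48 + 392 = 48 + 392 = 440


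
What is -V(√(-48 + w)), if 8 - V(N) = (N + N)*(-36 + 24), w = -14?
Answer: -8 - 24*I*√62 ≈ -8.0 - 188.98*I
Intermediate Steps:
V(N) = 8 + 24*N (V(N) = 8 - (N + N)*(-36 + 24) = 8 - 2*N*(-12) = 8 - (-24)*N = 8 + 24*N)
-V(√(-48 + w)) = -(8 + 24*√(-48 - 14)) = -(8 + 24*√(-62)) = -(8 + 24*(I*√62)) = -(8 + 24*I*√62) = -8 - 24*I*√62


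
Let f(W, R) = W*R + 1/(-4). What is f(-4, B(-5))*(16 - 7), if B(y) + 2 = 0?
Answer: 279/4 ≈ 69.750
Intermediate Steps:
B(y) = -2 (B(y) = -2 + 0 = -2)
f(W, R) = -1/4 + R*W (f(W, R) = R*W - 1/4 = -1/4 + R*W)
f(-4, B(-5))*(16 - 7) = (-1/4 - 2*(-4))*(16 - 7) = (-1/4 + 8)*9 = (31/4)*9 = 279/4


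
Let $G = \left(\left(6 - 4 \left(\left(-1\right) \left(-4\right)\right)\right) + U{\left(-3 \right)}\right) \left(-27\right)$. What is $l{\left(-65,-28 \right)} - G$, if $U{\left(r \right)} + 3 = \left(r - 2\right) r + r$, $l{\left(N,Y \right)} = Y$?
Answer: $-55$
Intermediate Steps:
$U{\left(r \right)} = -3 + r + r \left(-2 + r\right)$ ($U{\left(r \right)} = -3 + \left(\left(r - 2\right) r + r\right) = -3 + \left(\left(-2 + r\right) r + r\right) = -3 + \left(r \left(-2 + r\right) + r\right) = -3 + \left(r + r \left(-2 + r\right)\right) = -3 + r + r \left(-2 + r\right)$)
$G = 27$ ($G = \left(\left(6 - 4 \left(\left(-1\right) \left(-4\right)\right)\right) - -9\right) \left(-27\right) = \left(\left(6 - 16\right) + \left(-3 + 9 + 3\right)\right) \left(-27\right) = \left(\left(6 - 16\right) + 9\right) \left(-27\right) = \left(-10 + 9\right) \left(-27\right) = \left(-1\right) \left(-27\right) = 27$)
$l{\left(-65,-28 \right)} - G = -28 - 27 = -55$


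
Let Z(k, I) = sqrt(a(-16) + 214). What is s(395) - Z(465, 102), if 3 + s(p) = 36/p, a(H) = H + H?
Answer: -1149/395 - sqrt(182) ≈ -16.400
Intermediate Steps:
a(H) = 2*H
Z(k, I) = sqrt(182) (Z(k, I) = sqrt(2*(-16) + 214) = sqrt(-32 + 214) = sqrt(182))
s(p) = -3 + 36/p
s(395) - Z(465, 102) = (-3 + 36/395) - sqrt(182) = -1149/395 - sqrt(182)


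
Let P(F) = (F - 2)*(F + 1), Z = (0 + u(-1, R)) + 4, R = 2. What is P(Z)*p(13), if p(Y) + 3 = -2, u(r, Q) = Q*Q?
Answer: -270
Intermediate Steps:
u(r, Q) = Q²
p(Y) = -5 (p(Y) = -3 - 2 = -5)
Z = 8 (Z = (0 + 2²) + 4 = (0 + 4) + 4 = 4 + 4 = 8)
P(F) = (1 + F)*(-2 + F) (P(F) = (-2 + F)*(1 + F) = (1 + F)*(-2 + F))
P(Z)*p(13) = (-2 + 8² - 1*8)*(-5) = (-2 + 64 - 8)*(-5) = 54*(-5) = -270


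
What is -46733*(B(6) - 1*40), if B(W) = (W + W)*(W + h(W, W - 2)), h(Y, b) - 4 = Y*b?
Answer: -17197744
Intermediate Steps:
h(Y, b) = 4 + Y*b
B(W) = 2*W*(4 + W + W*(-2 + W)) (B(W) = (W + W)*(W + (4 + W*(W - 2))) = (2*W)*(W + (4 + W*(-2 + W))) = (2*W)*(4 + W + W*(-2 + W)) = 2*W*(4 + W + W*(-2 + W)))
-46733*(B(6) - 1*40) = -46733*(2*6*(4 + 6² - 1*6) - 1*40) = -46733*(2*6*(4 + 36 - 6) - 40) = -46733*(2*6*34 - 40) = -46733*(408 - 40) = -46733*368 = -17197744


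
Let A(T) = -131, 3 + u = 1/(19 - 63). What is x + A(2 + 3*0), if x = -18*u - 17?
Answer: -2059/22 ≈ -93.591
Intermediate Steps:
u = -133/44 (u = -3 + 1/(19 - 63) = -3 + 1/(-44) = -3 - 1/44 = -133/44 ≈ -3.0227)
x = 823/22 (x = -18*(-133/44) - 17 = 1197/22 - 17 = 823/22 ≈ 37.409)
x + A(2 + 3*0) = 823/22 - 131 = -2059/22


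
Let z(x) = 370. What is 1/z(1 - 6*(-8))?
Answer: 1/370 ≈ 0.0027027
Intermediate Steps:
1/z(1 - 6*(-8)) = 1/370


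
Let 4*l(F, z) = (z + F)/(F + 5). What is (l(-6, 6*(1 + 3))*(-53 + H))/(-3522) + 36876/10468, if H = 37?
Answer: 5380149/1536179 ≈ 3.5023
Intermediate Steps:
l(F, z) = (F + z)/(4*(5 + F)) (l(F, z) = ((z + F)/(F + 5))/4 = ((F + z)/(5 + F))/4 = (F + z)/(4*(5 + F)))
(l(-6, 6*(1 + 3))*(-53 + H))/(-3522) + 36876/10468 = (((-6 + 6*(1 + 3))/(4*(5 - 6)))*(-53 + 37))/(-3522) + 36876/10468 = (((1/4)*(-6 + 6*4)/(-1))*(-16))*(-1/3522) + 36876*(1/10468) = (((1/4)*(-1)*(-6 + 24))*(-16))*(-1/3522) + 9219/2617 = (((1/4)*(-1)*18)*(-16))*(-1/3522) + 9219/2617 = -9/2*(-16)*(-1/3522) + 9219/2617 = 72*(-1/3522) + 9219/2617 = -12/587 + 9219/2617 = 5380149/1536179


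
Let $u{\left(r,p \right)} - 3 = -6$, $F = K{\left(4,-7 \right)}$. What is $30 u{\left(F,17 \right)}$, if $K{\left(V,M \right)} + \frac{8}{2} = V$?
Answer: $-90$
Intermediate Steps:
$K{\left(V,M \right)} = -4 + V$
$F = 0$ ($F = -4 + 4 = 0$)
$u{\left(r,p \right)} = -3$ ($u{\left(r,p \right)} = 3 - 6 = -3$)
$30 u{\left(F,17 \right)} = 30 \left(-3\right) = -90$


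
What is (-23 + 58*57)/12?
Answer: 3283/12 ≈ 273.58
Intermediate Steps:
(-23 + 58*57)/12 = (-23 + 3306)/12 = (1/12)*3283 = 3283/12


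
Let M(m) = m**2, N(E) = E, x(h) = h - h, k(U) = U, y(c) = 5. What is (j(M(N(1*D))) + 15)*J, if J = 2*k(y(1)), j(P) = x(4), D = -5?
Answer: 150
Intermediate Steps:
x(h) = 0
j(P) = 0
J = 10 (J = 2*5 = 10)
(j(M(N(1*D))) + 15)*J = (0 + 15)*10 = 15*10 = 150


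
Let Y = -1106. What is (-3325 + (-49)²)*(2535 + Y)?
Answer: -1320396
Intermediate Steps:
(-3325 + (-49)²)*(2535 + Y) = (-3325 + (-49)²)*(2535 - 1106) = (-3325 + 2401)*1429 = -924*1429 = -1320396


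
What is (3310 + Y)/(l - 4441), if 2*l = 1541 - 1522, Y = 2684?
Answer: -11988/8863 ≈ -1.3526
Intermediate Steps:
l = 19/2 (l = (1541 - 1522)/2 = (½)*19 = 19/2 ≈ 9.5000)
(3310 + Y)/(l - 4441) = (3310 + 2684)/(19/2 - 4441) = 5994/(-8863/2) = 5994*(-2/8863) = -11988/8863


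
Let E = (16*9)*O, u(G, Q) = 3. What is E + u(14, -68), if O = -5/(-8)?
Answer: 93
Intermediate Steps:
O = 5/8 (O = -5*(-⅛) = 5/8 ≈ 0.62500)
E = 90 (E = (16*9)*(5/8) = 144*(5/8) = 90)
E + u(14, -68) = 90 + 3 = 93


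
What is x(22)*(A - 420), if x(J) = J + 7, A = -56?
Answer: -13804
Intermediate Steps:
x(J) = 7 + J
x(22)*(A - 420) = (7 + 22)*(-56 - 420) = 29*(-476) = -13804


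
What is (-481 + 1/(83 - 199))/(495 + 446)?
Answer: -55797/109156 ≈ -0.51117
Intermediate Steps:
(-481 + 1/(83 - 199))/(495 + 446) = (-481 + 1/(-116))/941 = (-481 - 1/116)*(1/941) = -55797/116*1/941 = -55797/109156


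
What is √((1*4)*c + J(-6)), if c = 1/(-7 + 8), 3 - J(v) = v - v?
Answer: √7 ≈ 2.6458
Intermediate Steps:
J(v) = 3 (J(v) = 3 - (v - v) = 3 - 1*0 = 3 + 0 = 3)
c = 1 (c = 1/1 = 1)
√((1*4)*c + J(-6)) = √((1*4)*1 + 3) = √(4*1 + 3) = √(4 + 3) = √7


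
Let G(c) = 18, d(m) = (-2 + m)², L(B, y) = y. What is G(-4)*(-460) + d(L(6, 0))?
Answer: -8276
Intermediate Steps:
G(-4)*(-460) + d(L(6, 0)) = 18*(-460) + (-2 + 0)² = -8280 + (-2)² = -8280 + 4 = -8276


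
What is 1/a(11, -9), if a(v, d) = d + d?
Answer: -1/18 ≈ -0.055556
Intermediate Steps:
a(v, d) = 2*d
1/a(11, -9) = 1/(2*(-9)) = 1/(-18) = -1/18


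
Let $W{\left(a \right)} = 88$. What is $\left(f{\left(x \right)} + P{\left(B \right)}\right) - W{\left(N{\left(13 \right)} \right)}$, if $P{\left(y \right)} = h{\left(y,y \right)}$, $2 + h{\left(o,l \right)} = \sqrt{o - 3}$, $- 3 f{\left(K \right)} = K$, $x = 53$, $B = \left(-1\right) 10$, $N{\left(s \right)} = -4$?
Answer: $- \frac{323}{3} + i \sqrt{13} \approx -107.67 + 3.6056 i$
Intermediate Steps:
$B = -10$
$f{\left(K \right)} = - \frac{K}{3}$
$h{\left(o,l \right)} = -2 + \sqrt{-3 + o}$ ($h{\left(o,l \right)} = -2 + \sqrt{o - 3} = -2 + \sqrt{-3 + o}$)
$P{\left(y \right)} = -2 + \sqrt{-3 + y}$
$\left(f{\left(x \right)} + P{\left(B \right)}\right) - W{\left(N{\left(13 \right)} \right)} = \left(\left(- \frac{1}{3}\right) 53 - \left(2 - \sqrt{-3 - 10}\right)\right) - 88 = \left(- \frac{53}{3} - \left(2 - \sqrt{-13}\right)\right) - 88 = \left(- \frac{53}{3} - \left(2 - i \sqrt{13}\right)\right) - 88 = \left(- \frac{59}{3} + i \sqrt{13}\right) - 88 = - \frac{323}{3} + i \sqrt{13}$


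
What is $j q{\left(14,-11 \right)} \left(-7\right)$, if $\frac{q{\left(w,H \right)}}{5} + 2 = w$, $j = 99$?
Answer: $-41580$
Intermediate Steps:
$q{\left(w,H \right)} = -10 + 5 w$
$j q{\left(14,-11 \right)} \left(-7\right) = 99 \left(-10 + 5 \cdot 14\right) \left(-7\right) = 99 \left(-10 + 70\right) \left(-7\right) = 99 \cdot 60 \left(-7\right) = 5940 \left(-7\right) = -41580$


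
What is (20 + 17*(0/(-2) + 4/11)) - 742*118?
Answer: -962828/11 ≈ -87530.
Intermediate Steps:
(20 + 17*(0/(-2) + 4/11)) - 742*118 = (20 + 17*(0*(-½) + 4*(1/11))) - 87556 = (20 + 17*(0 + 4/11)) - 87556 = (20 + 17*(4/11)) - 87556 = (20 + 68/11) - 87556 = 288/11 - 87556 = -962828/11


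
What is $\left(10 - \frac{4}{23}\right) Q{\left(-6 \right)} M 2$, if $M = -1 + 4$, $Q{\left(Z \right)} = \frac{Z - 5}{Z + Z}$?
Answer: $\frac{1243}{23} \approx 54.043$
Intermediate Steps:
$Q{\left(Z \right)} = \frac{-5 + Z}{2 Z}$
$M = 3$
$\left(10 - \frac{4}{23}\right) Q{\left(-6 \right)} M 2 = \left(10 - \frac{4}{23}\right) \frac{-5 - 6}{2 \left(-6\right)} 3 \cdot 2 = \left(10 - 4 \cdot \frac{1}{23}\right) \frac{1}{2} \left(- \frac{1}{6}\right) \left(-11\right) 6 = \left(10 - \frac{4}{23}\right) \frac{11}{12} \cdot 6 = \frac{226}{23} \cdot \frac{11}{12} \cdot 6 = \frac{1243}{138} \cdot 6 = \frac{1243}{23}$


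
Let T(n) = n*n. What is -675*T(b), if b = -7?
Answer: -33075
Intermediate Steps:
T(n) = n²
-675*T(b) = -675*(-7)² = -675*49 = -33075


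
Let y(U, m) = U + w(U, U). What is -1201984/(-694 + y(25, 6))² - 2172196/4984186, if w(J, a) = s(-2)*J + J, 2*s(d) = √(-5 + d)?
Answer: 10*(-196840681883*I - 999210160*√7)/(2492093*(9200*√7 + 236367*I)) ≈ -3.3112 - 0.2961*I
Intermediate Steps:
s(d) = √(-5 + d)/2
w(J, a) = J + I*J*√7/2 (w(J, a) = (√(-5 - 2)/2)*J + J = (√(-7)/2)*J + J = ((I*√7)/2)*J + J = (I*√7/2)*J + J = I*J*√7/2 + J = J + I*J*√7/2)
y(U, m) = U + U*(2 + I*√7)/2
-1201984/(-694 + y(25, 6))² - 2172196/4984186 = -1201984/(-694 + (½)*25*(4 + I*√7))² - 2172196/4984186 = -1201984/(-694 + (50 + 25*I*√7/2))² - 2172196*1/4984186 = -1201984/(-644 + 25*I*√7/2)² - 1086098/2492093 = -1086098/2492093 - 1201984/(-644 + 25*I*√7/2)²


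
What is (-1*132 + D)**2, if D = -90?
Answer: 49284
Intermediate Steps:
(-1*132 + D)**2 = (-1*132 - 90)**2 = (-132 - 90)**2 = (-222)**2 = 49284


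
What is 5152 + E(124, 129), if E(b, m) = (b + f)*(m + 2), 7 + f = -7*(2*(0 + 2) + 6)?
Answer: 11309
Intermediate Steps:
f = -77 (f = -7 - 7*(2*(0 + 2) + 6) = -7 - 7*(2*2 + 6) = -7 - 7*(4 + 6) = -7 - 7*10 = -7 - 70 = -77)
E(b, m) = (-77 + b)*(2 + m) (E(b, m) = (b - 77)*(m + 2) = (-77 + b)*(2 + m))
5152 + E(124, 129) = 5152 + (-154 - 77*129 + 2*124 + 124*129) = 5152 + (-154 - 9933 + 248 + 15996) = 5152 + 6157 = 11309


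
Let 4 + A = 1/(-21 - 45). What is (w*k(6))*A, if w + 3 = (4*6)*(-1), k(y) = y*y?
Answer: 42930/11 ≈ 3902.7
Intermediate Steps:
k(y) = y²
A = -265/66 (A = -4 + 1/(-21 - 45) = -4 + 1/(-66) = -4 - 1/66 = -265/66 ≈ -4.0152)
w = -27 (w = -3 + (4*6)*(-1) = -3 + 24*(-1) = -3 - 24 = -27)
(w*k(6))*A = -27*6²*(-265/66) = -27*36*(-265/66) = -972*(-265/66) = 42930/11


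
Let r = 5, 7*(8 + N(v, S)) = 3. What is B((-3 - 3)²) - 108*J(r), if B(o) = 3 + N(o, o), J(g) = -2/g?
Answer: 1352/35 ≈ 38.629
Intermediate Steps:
N(v, S) = -53/7 (N(v, S) = -8 + (⅐)*3 = -8 + 3/7 = -53/7)
B(o) = -32/7 (B(o) = 3 - 53/7 = -32/7)
B((-3 - 3)²) - 108*J(r) = -32/7 - (-216)/5 = -32/7 - 108*(-⅖) = -32/7 + 216/5 = 1352/35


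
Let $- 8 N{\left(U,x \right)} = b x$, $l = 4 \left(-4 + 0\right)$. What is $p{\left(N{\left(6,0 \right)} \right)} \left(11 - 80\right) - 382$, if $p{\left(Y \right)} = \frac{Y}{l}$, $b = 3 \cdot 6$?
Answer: $-382$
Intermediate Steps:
$l = -16$ ($l = 4 \left(-4\right) = -16$)
$b = 18$
$N{\left(U,x \right)} = - \frac{9 x}{4}$ ($N{\left(U,x \right)} = - \frac{18 x}{8} = - \frac{9 x}{4}$)
$p{\left(Y \right)} = - \frac{Y}{16}$ ($p{\left(Y \right)} = \frac{Y}{-16} = Y \left(- \frac{1}{16}\right) = - \frac{Y}{16}$)
$p{\left(N{\left(6,0 \right)} \right)} \left(11 - 80\right) - 382 = - \frac{\left(- \frac{9}{4}\right) 0}{16} \left(11 - 80\right) - 382 = \left(- \frac{1}{16}\right) 0 \left(11 - 80\right) - 382 = 0 \left(-69\right) - 382 = 0 - 382 = -382$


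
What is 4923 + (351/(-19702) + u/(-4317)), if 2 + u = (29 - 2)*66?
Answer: 418681963055/85053534 ≈ 4922.6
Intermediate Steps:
u = 1780 (u = -2 + (29 - 2)*66 = -2 + 27*66 = -2 + 1782 = 1780)
4923 + (351/(-19702) + u/(-4317)) = 4923 + (351/(-19702) + 1780/(-4317)) = 4923 + (351*(-1/19702) + 1780*(-1/4317)) = 4923 + (-351/19702 - 1780/4317) = 4923 - 36584827/85053534 = 418681963055/85053534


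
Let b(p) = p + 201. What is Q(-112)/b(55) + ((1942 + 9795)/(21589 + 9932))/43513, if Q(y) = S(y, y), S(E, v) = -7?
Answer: -9598008239/351122757888 ≈ -0.027335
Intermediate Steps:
Q(y) = -7
b(p) = 201 + p
Q(-112)/b(55) + ((1942 + 9795)/(21589 + 9932))/43513 = -7/(201 + 55) + ((1942 + 9795)/(21589 + 9932))/43513 = -7/256 + (11737/31521)*(1/43513) = -7/256 + 11737/1371573273 = -9598008239/351122757888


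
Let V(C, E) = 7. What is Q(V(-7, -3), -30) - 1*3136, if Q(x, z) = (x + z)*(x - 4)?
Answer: -3205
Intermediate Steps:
Q(x, z) = (-4 + x)*(x + z) (Q(x, z) = (x + z)*(-4 + x) = (-4 + x)*(x + z))
Q(V(-7, -3), -30) - 1*3136 = (7**2 - 4*7 - 4*(-30) + 7*(-30)) - 1*3136 = (49 - 28 + 120 - 210) - 3136 = -69 - 3136 = -3205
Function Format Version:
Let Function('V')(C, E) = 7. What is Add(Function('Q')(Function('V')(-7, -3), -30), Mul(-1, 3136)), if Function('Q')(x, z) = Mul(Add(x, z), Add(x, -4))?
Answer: -3205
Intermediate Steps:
Function('Q')(x, z) = Mul(Add(-4, x), Add(x, z)) (Function('Q')(x, z) = Mul(Add(x, z), Add(-4, x)) = Mul(Add(-4, x), Add(x, z)))
Add(Function('Q')(Function('V')(-7, -3), -30), Mul(-1, 3136)) = Add(Add(Pow(7, 2), Mul(-4, 7), Mul(-4, -30), Mul(7, -30)), Mul(-1, 3136)) = Add(Add(49, -28, 120, -210), -3136) = Add(-69, -3136) = -3205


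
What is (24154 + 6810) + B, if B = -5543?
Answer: 25421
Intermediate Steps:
(24154 + 6810) + B = (24154 + 6810) - 5543 = 30964 - 5543 = 25421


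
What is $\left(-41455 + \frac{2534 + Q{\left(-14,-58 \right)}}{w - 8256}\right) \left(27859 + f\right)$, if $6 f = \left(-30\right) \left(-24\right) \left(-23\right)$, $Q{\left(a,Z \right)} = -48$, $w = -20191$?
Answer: $- \frac{29598569789229}{28447} \approx -1.0405 \cdot 10^{9}$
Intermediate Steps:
$f = -2760$ ($f = \frac{\left(-30\right) \left(-24\right) \left(-23\right)}{6} = \frac{720 \left(-23\right)}{6} = \frac{1}{6} \left(-16560\right) = -2760$)
$\left(-41455 + \frac{2534 + Q{\left(-14,-58 \right)}}{w - 8256}\right) \left(27859 + f\right) = \left(-41455 + \frac{2534 - 48}{-20191 - 8256}\right) \left(27859 - 2760\right) = \left(-41455 + \frac{2486}{-28447}\right) 25099 = \left(-41455 + 2486 \left(- \frac{1}{28447}\right)\right) 25099 = \left(-41455 - \frac{2486}{28447}\right) 25099 = \left(- \frac{1179272871}{28447}\right) 25099 = - \frac{29598569789229}{28447}$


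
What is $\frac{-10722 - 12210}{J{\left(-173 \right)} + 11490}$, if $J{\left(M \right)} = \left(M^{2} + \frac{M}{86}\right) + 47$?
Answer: $- \frac{1972152}{3565903} \approx -0.55306$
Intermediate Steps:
$J{\left(M \right)} = 47 + M^{2} + \frac{M}{86}$ ($J{\left(M \right)} = \left(M^{2} + \frac{M}{86}\right) + 47 = 47 + M^{2} + \frac{M}{86}$)
$\frac{-10722 - 12210}{J{\left(-173 \right)} + 11490} = \frac{-10722 - 12210}{\left(47 + \left(-173\right)^{2} + \frac{1}{86} \left(-173\right)\right) + 11490} = - \frac{22932}{\left(47 + 29929 - \frac{173}{86}\right) + 11490} = - \frac{22932}{\frac{2577763}{86} + 11490} = - \frac{22932}{\frac{3565903}{86}} = \left(-22932\right) \frac{86}{3565903} = - \frac{1972152}{3565903}$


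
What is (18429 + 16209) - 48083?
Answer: -13445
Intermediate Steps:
(18429 + 16209) - 48083 = 34638 - 48083 = -13445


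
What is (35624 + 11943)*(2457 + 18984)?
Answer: 1019884047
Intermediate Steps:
(35624 + 11943)*(2457 + 18984) = 47567*21441 = 1019884047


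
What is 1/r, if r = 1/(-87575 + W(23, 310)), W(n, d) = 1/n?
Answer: -2014224/23 ≈ -87575.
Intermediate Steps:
r = -23/2014224 (r = 1/(-87575 + 1/23) = 1/(-2014224/23) = -23/2014224 ≈ -1.1419e-5)
1/r = 1/(-23/2014224) = -2014224/23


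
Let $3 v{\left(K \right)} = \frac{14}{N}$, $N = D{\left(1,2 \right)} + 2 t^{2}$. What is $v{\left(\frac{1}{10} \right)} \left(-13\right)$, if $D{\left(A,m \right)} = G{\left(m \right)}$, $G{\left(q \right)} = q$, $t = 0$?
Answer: $- \frac{91}{3} \approx -30.333$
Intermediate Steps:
$D{\left(A,m \right)} = m$
$N = 2$ ($N = 2 + 2 \cdot 0^{2} = 2 + 2 \cdot 0 = 2 + 0 = 2$)
$v{\left(K \right)} = \frac{7}{3}$ ($v{\left(K \right)} = \frac{14 \cdot \frac{1}{2}}{3} = \frac{1}{3} \cdot 7 = \frac{7}{3}$)
$v{\left(\frac{1}{10} \right)} \left(-13\right) = \frac{7}{3} \left(-13\right) = - \frac{91}{3}$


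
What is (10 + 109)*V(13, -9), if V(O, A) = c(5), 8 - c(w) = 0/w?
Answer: 952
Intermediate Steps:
c(w) = 8 (c(w) = 8 - 0/w = 8 - 1*0 = 8 + 0 = 8)
V(O, A) = 8
(10 + 109)*V(13, -9) = (10 + 109)*8 = 119*8 = 952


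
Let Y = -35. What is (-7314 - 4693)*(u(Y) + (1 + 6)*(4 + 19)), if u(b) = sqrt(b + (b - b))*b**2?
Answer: -1933127 - 14708575*I*sqrt(35) ≈ -1.9331e+6 - 8.7017e+7*I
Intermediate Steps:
u(b) = b**(5/2) (u(b) = sqrt(b + 0)*b**2 = sqrt(b)*b**2 = b**(5/2))
(-7314 - 4693)*(u(Y) + (1 + 6)*(4 + 19)) = (-7314 - 4693)*((-35)**(5/2) + (1 + 6)*(4 + 19)) = -12007*(1225*I*sqrt(35) + 7*23) = -12007*(1225*I*sqrt(35) + 161) = -12007*(161 + 1225*I*sqrt(35)) = -1933127 - 14708575*I*sqrt(35)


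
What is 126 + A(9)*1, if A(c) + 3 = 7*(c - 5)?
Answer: 151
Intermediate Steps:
A(c) = -38 + 7*c (A(c) = -3 + 7*(c - 5) = -3 + 7*(-5 + c) = -3 + (-35 + 7*c) = -38 + 7*c)
126 + A(9)*1 = 126 + (-38 + 7*9)*1 = 126 + (-38 + 63)*1 = 126 + 25*1 = 126 + 25 = 151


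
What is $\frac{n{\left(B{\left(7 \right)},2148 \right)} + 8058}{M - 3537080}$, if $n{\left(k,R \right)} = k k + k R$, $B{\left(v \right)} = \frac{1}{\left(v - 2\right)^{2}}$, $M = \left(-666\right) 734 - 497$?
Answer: $- \frac{5089951}{2516513125} \approx -0.0020226$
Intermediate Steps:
$M = -489341$ ($M = -488844 - 497 = -489341$)
$B{\left(v \right)} = \frac{1}{\left(-2 + v\right)^{2}}$
$n{\left(k,R \right)} = k^{2} + R k$
$\frac{n{\left(B{\left(7 \right)},2148 \right)} + 8058}{M - 3537080} = \frac{\frac{2148 + \frac{1}{\left(-2 + 7\right)^{2}}}{\left(-2 + 7\right)^{2}} + 8058}{-489341 - 3537080} = \frac{\frac{2148 + \frac{1}{25}}{25} + 8058}{-4026421} = \left(\frac{2148 + \frac{1}{25}}{25} + 8058\right) \left(- \frac{1}{4026421}\right) = \left(\frac{1}{25} \cdot \frac{53701}{25} + 8058\right) \left(- \frac{1}{4026421}\right) = \left(\frac{53701}{625} + 8058\right) \left(- \frac{1}{4026421}\right) = \frac{5089951}{625} \left(- \frac{1}{4026421}\right) = - \frac{5089951}{2516513125}$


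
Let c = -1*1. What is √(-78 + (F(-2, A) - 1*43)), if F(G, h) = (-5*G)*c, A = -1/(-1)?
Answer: I*√131 ≈ 11.446*I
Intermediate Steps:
A = 1 (A = -1*(-1) = 1)
c = -1
F(G, h) = 5*G (F(G, h) = -5*G*(-1) = 5*G)
√(-78 + (F(-2, A) - 1*43)) = √(-78 + (5*(-2) - 1*43)) = √(-78 + (-10 - 43)) = √(-78 - 53) = √(-131) = I*√131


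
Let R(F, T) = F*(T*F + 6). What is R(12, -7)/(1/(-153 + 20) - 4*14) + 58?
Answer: 14270/191 ≈ 74.712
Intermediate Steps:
R(F, T) = F*(6 + F*T) (R(F, T) = F*(F*T + 6) = F*(6 + F*T))
R(12, -7)/(1/(-153 + 20) - 4*14) + 58 = (12*(6 + 12*(-7)))/(1/(-153 + 20) - 4*14) + 58 = (12*(6 - 84))/(1/(-133) - 56) + 58 = (12*(-78))/(-1/133 - 56) + 58 = -936/(-7449/133) + 58 = -936*(-133/7449) + 58 = 3192/191 + 58 = 14270/191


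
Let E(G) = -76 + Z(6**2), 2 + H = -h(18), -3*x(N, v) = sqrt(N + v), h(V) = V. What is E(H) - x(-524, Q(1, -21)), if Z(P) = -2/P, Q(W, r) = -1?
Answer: -1369/18 + 5*I*sqrt(21)/3 ≈ -76.056 + 7.6376*I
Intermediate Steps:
x(N, v) = -sqrt(N + v)/3
H = -20 (H = -2 - 1*18 = -2 - 18 = -20)
E(G) = -1369/18 (E(G) = -76 - 2/(6**2) = -76 - 2/36 = -76 - 2*1/36 = -76 - 1/18 = -1369/18)
E(H) - x(-524, Q(1, -21)) = -1369/18 - (-1)*sqrt(-524 - 1)/3 = -1369/18 - (-1)*sqrt(-525)/3 = -1369/18 - (-1)*5*I*sqrt(21)/3 = -1369/18 - (-5)*I*sqrt(21)/3 = -1369/18 + 5*I*sqrt(21)/3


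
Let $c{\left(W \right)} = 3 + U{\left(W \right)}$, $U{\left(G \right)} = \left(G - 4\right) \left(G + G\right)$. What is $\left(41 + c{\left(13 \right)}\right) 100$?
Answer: $27800$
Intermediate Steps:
$U{\left(G \right)} = 2 G \left(-4 + G\right)$ ($U{\left(G \right)} = \left(-4 + G\right) 2 G = 2 G \left(-4 + G\right)$)
$c{\left(W \right)} = 3 + 2 W \left(-4 + W\right)$
$\left(41 + c{\left(13 \right)}\right) 100 = \left(41 + \left(3 + 2 \cdot 13 \left(-4 + 13\right)\right)\right) 100 = \left(41 + \left(3 + 2 \cdot 13 \cdot 9\right)\right) 100 = \left(41 + \left(3 + 234\right)\right) 100 = \left(41 + 237\right) 100 = 278 \cdot 100 = 27800$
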